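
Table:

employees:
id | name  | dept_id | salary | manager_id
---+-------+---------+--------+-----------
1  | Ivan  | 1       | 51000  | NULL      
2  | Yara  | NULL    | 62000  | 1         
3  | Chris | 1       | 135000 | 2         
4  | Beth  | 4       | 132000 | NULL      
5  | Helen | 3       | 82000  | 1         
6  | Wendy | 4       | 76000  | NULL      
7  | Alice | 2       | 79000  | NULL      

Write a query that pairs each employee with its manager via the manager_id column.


This is a self-join: employees is joined to a second copy of itself, matching each row's manager_id to another row's id. Use LEFT JOIN so rows with manager_id=NULL are kept.
  - employee 1 (Ivan): manager_id=NULL -> NULL
  - employee 2 (Yara): manager_id=1 -> Ivan
  - employee 3 (Chris): manager_id=2 -> Yara
  - employee 4 (Beth): manager_id=NULL -> NULL
  - employee 5 (Helen): manager_id=1 -> Ivan
  - employee 6 (Wendy): manager_id=NULL -> NULL
  - employee 7 (Alice): manager_id=NULL -> NULL

SQL:
SELECT a.name AS item, b.name AS manager
FROM employees a
LEFT JOIN employees b ON a.manager_id = b.id

Result:
item  | manager
------+--------
Ivan  | NULL   
Yara  | Ivan   
Chris | Yara   
Beth  | NULL   
Helen | Ivan   
Wendy | NULL   
Alice | NULL   


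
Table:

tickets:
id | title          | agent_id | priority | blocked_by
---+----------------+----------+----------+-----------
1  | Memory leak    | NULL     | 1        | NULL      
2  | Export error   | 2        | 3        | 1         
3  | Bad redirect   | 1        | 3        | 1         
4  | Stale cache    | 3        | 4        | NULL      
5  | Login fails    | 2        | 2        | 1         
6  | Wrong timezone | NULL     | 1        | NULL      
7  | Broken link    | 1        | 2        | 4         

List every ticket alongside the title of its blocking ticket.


This is a self-join: tickets is joined to a second copy of itself, matching each row's blocked_by to another row's id. Use LEFT JOIN so rows with blocked_by=NULL are kept.
  - ticket 1 (Memory leak): blocked_by=NULL -> NULL
  - ticket 2 (Export error): blocked_by=1 -> Memory leak
  - ticket 3 (Bad redirect): blocked_by=1 -> Memory leak
  - ticket 4 (Stale cache): blocked_by=NULL -> NULL
  - ticket 5 (Login fails): blocked_by=1 -> Memory leak
  - ticket 6 (Wrong timezone): blocked_by=NULL -> NULL
  - ticket 7 (Broken link): blocked_by=4 -> Stale cache

SQL:
SELECT a.title AS item, b.title AS blocked_by
FROM tickets a
LEFT JOIN tickets b ON a.blocked_by = b.id

Result:
item           | blocked_by 
---------------+------------
Memory leak    | NULL       
Export error   | Memory leak
Bad redirect   | Memory leak
Stale cache    | NULL       
Login fails    | Memory leak
Wrong timezone | NULL       
Broken link    | Stale cache


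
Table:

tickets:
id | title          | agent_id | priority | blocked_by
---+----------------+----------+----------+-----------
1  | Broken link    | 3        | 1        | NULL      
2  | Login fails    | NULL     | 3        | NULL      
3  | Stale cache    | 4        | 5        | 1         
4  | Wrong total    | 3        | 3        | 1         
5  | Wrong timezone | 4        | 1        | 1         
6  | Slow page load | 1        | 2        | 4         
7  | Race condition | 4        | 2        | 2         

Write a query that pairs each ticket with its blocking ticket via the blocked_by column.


This is a self-join: tickets is joined to a second copy of itself, matching each row's blocked_by to another row's id. Use LEFT JOIN so rows with blocked_by=NULL are kept.
  - ticket 1 (Broken link): blocked_by=NULL -> NULL
  - ticket 2 (Login fails): blocked_by=NULL -> NULL
  - ticket 3 (Stale cache): blocked_by=1 -> Broken link
  - ticket 4 (Wrong total): blocked_by=1 -> Broken link
  - ticket 5 (Wrong timezone): blocked_by=1 -> Broken link
  - ticket 6 (Slow page load): blocked_by=4 -> Wrong total
  - ticket 7 (Race condition): blocked_by=2 -> Login fails

SQL:
SELECT a.title AS item, b.title AS blocked_by
FROM tickets a
LEFT JOIN tickets b ON a.blocked_by = b.id

Result:
item           | blocked_by 
---------------+------------
Broken link    | NULL       
Login fails    | NULL       
Stale cache    | Broken link
Wrong total    | Broken link
Wrong timezone | Broken link
Slow page load | Wrong total
Race condition | Login fails


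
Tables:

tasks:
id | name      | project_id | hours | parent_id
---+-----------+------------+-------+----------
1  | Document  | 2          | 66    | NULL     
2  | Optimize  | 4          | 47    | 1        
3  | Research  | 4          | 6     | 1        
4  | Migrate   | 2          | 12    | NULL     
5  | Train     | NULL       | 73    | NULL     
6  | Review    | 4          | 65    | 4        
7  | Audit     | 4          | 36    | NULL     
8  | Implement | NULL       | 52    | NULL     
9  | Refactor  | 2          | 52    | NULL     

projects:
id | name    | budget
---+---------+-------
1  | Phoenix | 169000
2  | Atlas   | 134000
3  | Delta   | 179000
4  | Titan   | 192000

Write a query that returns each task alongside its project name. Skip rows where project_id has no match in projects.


INNER JOIN keeps only tasks rows whose project_id matches an id in projects. Walk through each task:
  - task 1 (Document): project_id=2 -> matches Atlas
  - task 2 (Optimize): project_id=4 -> matches Titan
  - task 3 (Research): project_id=4 -> matches Titan
  - task 4 (Migrate): project_id=2 -> matches Atlas
  - task 5 (Train): project_id=NULL, no match -> dropped
  - task 6 (Review): project_id=4 -> matches Titan
  - task 7 (Audit): project_id=4 -> matches Titan
  - task 8 (Implement): project_id=NULL, no match -> dropped
  - task 9 (Refactor): project_id=2 -> matches Atlas
So 2 of 9 rows are dropped.

SQL:
SELECT a.name, b.name AS project
FROM tasks a
INNER JOIN projects b ON a.project_id = b.id

Result:
name     | project
---------+--------
Document | Atlas  
Optimize | Titan  
Research | Titan  
Migrate  | Atlas  
Review   | Titan  
Audit    | Titan  
Refactor | Atlas  


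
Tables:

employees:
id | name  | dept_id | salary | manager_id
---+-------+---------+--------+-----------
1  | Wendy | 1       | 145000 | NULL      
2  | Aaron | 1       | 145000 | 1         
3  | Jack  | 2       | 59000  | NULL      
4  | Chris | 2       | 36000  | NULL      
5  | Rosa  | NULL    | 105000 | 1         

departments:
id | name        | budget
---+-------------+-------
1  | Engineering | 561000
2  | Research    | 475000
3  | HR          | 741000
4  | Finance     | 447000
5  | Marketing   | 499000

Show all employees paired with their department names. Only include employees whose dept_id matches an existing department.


INNER JOIN keeps only employees rows whose dept_id matches an id in departments. Walk through each employee:
  - employee 1 (Wendy): dept_id=1 -> matches Engineering
  - employee 2 (Aaron): dept_id=1 -> matches Engineering
  - employee 3 (Jack): dept_id=2 -> matches Research
  - employee 4 (Chris): dept_id=2 -> matches Research
  - employee 5 (Rosa): dept_id=NULL, no match -> dropped
So 1 of 5 rows is dropped.

SQL:
SELECT a.name, b.name AS department
FROM employees a
INNER JOIN departments b ON a.dept_id = b.id

Result:
name  | department 
------+------------
Wendy | Engineering
Aaron | Engineering
Jack  | Research   
Chris | Research   


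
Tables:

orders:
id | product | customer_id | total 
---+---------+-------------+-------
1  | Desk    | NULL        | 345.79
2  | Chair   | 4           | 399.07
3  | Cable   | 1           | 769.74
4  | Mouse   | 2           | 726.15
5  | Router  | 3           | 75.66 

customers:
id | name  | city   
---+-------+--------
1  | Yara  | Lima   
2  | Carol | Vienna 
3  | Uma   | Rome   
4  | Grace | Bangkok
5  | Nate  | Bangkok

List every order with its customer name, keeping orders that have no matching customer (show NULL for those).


LEFT JOIN keeps every row from orders (the left table); where customer_id has no match in customers, the customer columns become NULL. Walk through each order:
  - order 1 (Desk): customer_id=NULL, no match -> kept with NULL
  - order 2 (Chair): customer_id=4 -> matches Grace
  - order 3 (Cable): customer_id=1 -> matches Yara
  - order 4 (Mouse): customer_id=2 -> matches Carol
  - order 5 (Router): customer_id=3 -> matches Uma
All 5 rows appear; 1 has NULL customer.

SQL:
SELECT a.product, b.name AS customer
FROM orders a
LEFT JOIN customers b ON a.customer_id = b.id

Result:
product | customer
--------+---------
Desk    | NULL    
Chair   | Grace   
Cable   | Yara    
Mouse   | Carol   
Router  | Uma     


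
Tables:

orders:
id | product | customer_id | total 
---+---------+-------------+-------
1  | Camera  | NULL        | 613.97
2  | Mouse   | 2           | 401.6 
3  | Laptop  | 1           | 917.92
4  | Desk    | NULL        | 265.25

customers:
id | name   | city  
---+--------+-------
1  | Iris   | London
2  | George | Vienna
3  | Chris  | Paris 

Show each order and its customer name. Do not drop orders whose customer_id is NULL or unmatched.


LEFT JOIN keeps every row from orders (the left table); where customer_id has no match in customers, the customer columns become NULL. Walk through each order:
  - order 1 (Camera): customer_id=NULL, no match -> kept with NULL
  - order 2 (Mouse): customer_id=2 -> matches George
  - order 3 (Laptop): customer_id=1 -> matches Iris
  - order 4 (Desk): customer_id=NULL, no match -> kept with NULL
All 4 rows appear; 2 have NULL customer.

SQL:
SELECT a.product, b.name AS customer
FROM orders a
LEFT JOIN customers b ON a.customer_id = b.id

Result:
product | customer
--------+---------
Camera  | NULL    
Mouse   | George  
Laptop  | Iris    
Desk    | NULL    


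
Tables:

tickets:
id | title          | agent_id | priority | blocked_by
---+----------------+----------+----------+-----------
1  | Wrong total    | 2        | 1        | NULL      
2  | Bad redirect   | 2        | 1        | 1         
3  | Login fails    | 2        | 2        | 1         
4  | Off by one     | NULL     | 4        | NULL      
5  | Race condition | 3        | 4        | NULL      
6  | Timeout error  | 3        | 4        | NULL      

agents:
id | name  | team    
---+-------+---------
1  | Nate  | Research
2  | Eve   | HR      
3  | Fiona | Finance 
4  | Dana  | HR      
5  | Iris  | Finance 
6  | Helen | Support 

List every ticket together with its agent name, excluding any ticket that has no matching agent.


INNER JOIN keeps only tickets rows whose agent_id matches an id in agents. Walk through each ticket:
  - ticket 1 (Wrong total): agent_id=2 -> matches Eve
  - ticket 2 (Bad redirect): agent_id=2 -> matches Eve
  - ticket 3 (Login fails): agent_id=2 -> matches Eve
  - ticket 4 (Off by one): agent_id=NULL, no match -> dropped
  - ticket 5 (Race condition): agent_id=3 -> matches Fiona
  - ticket 6 (Timeout error): agent_id=3 -> matches Fiona
So 1 of 6 rows is dropped.

SQL:
SELECT a.title, b.name AS agent
FROM tickets a
INNER JOIN agents b ON a.agent_id = b.id

Result:
title          | agent
---------------+------
Wrong total    | Eve  
Bad redirect   | Eve  
Login fails    | Eve  
Race condition | Fiona
Timeout error  | Fiona


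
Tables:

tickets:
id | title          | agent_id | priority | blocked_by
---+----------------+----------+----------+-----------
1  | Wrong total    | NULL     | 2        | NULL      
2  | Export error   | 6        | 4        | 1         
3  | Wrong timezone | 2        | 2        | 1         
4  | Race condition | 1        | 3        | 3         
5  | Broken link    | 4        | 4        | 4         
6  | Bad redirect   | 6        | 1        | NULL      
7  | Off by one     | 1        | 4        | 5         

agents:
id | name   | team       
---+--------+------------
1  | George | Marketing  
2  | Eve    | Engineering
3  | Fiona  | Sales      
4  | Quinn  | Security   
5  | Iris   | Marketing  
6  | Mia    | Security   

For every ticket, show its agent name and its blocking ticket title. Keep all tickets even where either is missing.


Two LEFT JOINs from the same base table tickets: one to agents via agent_id, one to tickets itself via blocked_by. Both are LEFT so every ticket is preserved.
Match against agents:
  - ticket 1 (Wrong total): agent_id=NULL, no match -> kept with NULL
  - ticket 2 (Export error): agent_id=6 -> matches Mia
  - ticket 3 (Wrong timezone): agent_id=2 -> matches Eve
  - ticket 4 (Race condition): agent_id=1 -> matches George
  - ticket 5 (Broken link): agent_id=4 -> matches Quinn
  - ticket 6 (Bad redirect): agent_id=6 -> matches Mia
  - ticket 7 (Off by one): agent_id=1 -> matches George
Match against tickets (self):
  - ticket 1 (Wrong total): blocked_by=NULL -> NULL
  - ticket 2 (Export error): blocked_by=1 -> Wrong total
  - ticket 3 (Wrong timezone): blocked_by=1 -> Wrong total
  - ticket 4 (Race condition): blocked_by=3 -> Wrong timezone
  - ticket 5 (Broken link): blocked_by=4 -> Race condition
  - ticket 6 (Bad redirect): blocked_by=NULL -> NULL
  - ticket 7 (Off by one): blocked_by=5 -> Broken link

SQL:
SELECT a.title, b.name AS agent, c.title AS blocked_by
FROM tickets a
LEFT JOIN agents b ON a.agent_id = b.id
LEFT JOIN tickets c ON a.blocked_by = c.id

Result:
title          | agent  | blocked_by    
---------------+--------+---------------
Wrong total    | NULL   | NULL          
Export error   | Mia    | Wrong total   
Wrong timezone | Eve    | Wrong total   
Race condition | George | Wrong timezone
Broken link    | Quinn  | Race condition
Bad redirect   | Mia    | NULL          
Off by one     | George | Broken link   


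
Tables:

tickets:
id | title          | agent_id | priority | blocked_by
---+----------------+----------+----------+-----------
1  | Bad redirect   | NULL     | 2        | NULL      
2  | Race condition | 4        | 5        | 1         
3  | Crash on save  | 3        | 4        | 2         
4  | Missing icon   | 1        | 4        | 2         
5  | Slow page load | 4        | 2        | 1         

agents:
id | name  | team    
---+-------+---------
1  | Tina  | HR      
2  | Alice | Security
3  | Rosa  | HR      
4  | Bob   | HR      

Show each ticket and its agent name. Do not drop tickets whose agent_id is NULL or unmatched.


LEFT JOIN keeps every row from tickets (the left table); where agent_id has no match in agents, the agent columns become NULL. Walk through each ticket:
  - ticket 1 (Bad redirect): agent_id=NULL, no match -> kept with NULL
  - ticket 2 (Race condition): agent_id=4 -> matches Bob
  - ticket 3 (Crash on save): agent_id=3 -> matches Rosa
  - ticket 4 (Missing icon): agent_id=1 -> matches Tina
  - ticket 5 (Slow page load): agent_id=4 -> matches Bob
All 5 rows appear; 1 has NULL agent.

SQL:
SELECT a.title, b.name AS agent
FROM tickets a
LEFT JOIN agents b ON a.agent_id = b.id

Result:
title          | agent
---------------+------
Bad redirect   | NULL 
Race condition | Bob  
Crash on save  | Rosa 
Missing icon   | Tina 
Slow page load | Bob  


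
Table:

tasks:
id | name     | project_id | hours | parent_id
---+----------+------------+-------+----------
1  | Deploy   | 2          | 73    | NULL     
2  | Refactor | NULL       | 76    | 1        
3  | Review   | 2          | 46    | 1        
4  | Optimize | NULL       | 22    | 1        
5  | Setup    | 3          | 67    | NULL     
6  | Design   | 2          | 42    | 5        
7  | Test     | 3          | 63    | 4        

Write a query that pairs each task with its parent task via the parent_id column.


This is a self-join: tasks is joined to a second copy of itself, matching each row's parent_id to another row's id. Use LEFT JOIN so rows with parent_id=NULL are kept.
  - task 1 (Deploy): parent_id=NULL -> NULL
  - task 2 (Refactor): parent_id=1 -> Deploy
  - task 3 (Review): parent_id=1 -> Deploy
  - task 4 (Optimize): parent_id=1 -> Deploy
  - task 5 (Setup): parent_id=NULL -> NULL
  - task 6 (Design): parent_id=5 -> Setup
  - task 7 (Test): parent_id=4 -> Optimize

SQL:
SELECT a.name AS item, b.name AS parent
FROM tasks a
LEFT JOIN tasks b ON a.parent_id = b.id

Result:
item     | parent  
---------+---------
Deploy   | NULL    
Refactor | Deploy  
Review   | Deploy  
Optimize | Deploy  
Setup    | NULL    
Design   | Setup   
Test     | Optimize


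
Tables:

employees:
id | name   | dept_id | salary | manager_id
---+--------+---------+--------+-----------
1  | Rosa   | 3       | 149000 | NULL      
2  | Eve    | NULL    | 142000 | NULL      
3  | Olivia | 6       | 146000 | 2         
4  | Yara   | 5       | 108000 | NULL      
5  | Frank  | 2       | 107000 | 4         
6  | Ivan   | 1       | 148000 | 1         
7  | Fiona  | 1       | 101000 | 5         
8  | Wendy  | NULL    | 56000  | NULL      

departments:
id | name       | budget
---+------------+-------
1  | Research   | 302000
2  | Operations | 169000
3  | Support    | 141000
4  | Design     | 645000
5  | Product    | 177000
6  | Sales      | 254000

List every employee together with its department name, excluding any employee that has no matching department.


INNER JOIN keeps only employees rows whose dept_id matches an id in departments. Walk through each employee:
  - employee 1 (Rosa): dept_id=3 -> matches Support
  - employee 2 (Eve): dept_id=NULL, no match -> dropped
  - employee 3 (Olivia): dept_id=6 -> matches Sales
  - employee 4 (Yara): dept_id=5 -> matches Product
  - employee 5 (Frank): dept_id=2 -> matches Operations
  - employee 6 (Ivan): dept_id=1 -> matches Research
  - employee 7 (Fiona): dept_id=1 -> matches Research
  - employee 8 (Wendy): dept_id=NULL, no match -> dropped
So 2 of 8 rows are dropped.

SQL:
SELECT a.name, b.name AS department
FROM employees a
INNER JOIN departments b ON a.dept_id = b.id

Result:
name   | department
-------+-----------
Rosa   | Support   
Olivia | Sales     
Yara   | Product   
Frank  | Operations
Ivan   | Research  
Fiona  | Research  


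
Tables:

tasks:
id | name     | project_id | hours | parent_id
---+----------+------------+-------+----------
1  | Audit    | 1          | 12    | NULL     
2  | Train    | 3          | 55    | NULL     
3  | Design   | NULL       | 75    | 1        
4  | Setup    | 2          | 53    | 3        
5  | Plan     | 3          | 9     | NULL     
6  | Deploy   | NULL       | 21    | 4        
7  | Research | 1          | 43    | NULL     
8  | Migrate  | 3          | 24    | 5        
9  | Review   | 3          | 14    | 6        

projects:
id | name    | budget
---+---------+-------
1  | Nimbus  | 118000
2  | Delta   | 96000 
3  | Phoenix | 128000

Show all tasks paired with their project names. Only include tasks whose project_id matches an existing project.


INNER JOIN keeps only tasks rows whose project_id matches an id in projects. Walk through each task:
  - task 1 (Audit): project_id=1 -> matches Nimbus
  - task 2 (Train): project_id=3 -> matches Phoenix
  - task 3 (Design): project_id=NULL, no match -> dropped
  - task 4 (Setup): project_id=2 -> matches Delta
  - task 5 (Plan): project_id=3 -> matches Phoenix
  - task 6 (Deploy): project_id=NULL, no match -> dropped
  - task 7 (Research): project_id=1 -> matches Nimbus
  - task 8 (Migrate): project_id=3 -> matches Phoenix
  - task 9 (Review): project_id=3 -> matches Phoenix
So 2 of 9 rows are dropped.

SQL:
SELECT a.name, b.name AS project
FROM tasks a
INNER JOIN projects b ON a.project_id = b.id

Result:
name     | project
---------+--------
Audit    | Nimbus 
Train    | Phoenix
Setup    | Delta  
Plan     | Phoenix
Research | Nimbus 
Migrate  | Phoenix
Review   | Phoenix


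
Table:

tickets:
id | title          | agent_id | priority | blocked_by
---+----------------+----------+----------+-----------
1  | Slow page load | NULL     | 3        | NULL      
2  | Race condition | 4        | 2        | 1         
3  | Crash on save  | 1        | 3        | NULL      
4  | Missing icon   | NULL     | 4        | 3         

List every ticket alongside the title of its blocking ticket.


This is a self-join: tickets is joined to a second copy of itself, matching each row's blocked_by to another row's id. Use LEFT JOIN so rows with blocked_by=NULL are kept.
  - ticket 1 (Slow page load): blocked_by=NULL -> NULL
  - ticket 2 (Race condition): blocked_by=1 -> Slow page load
  - ticket 3 (Crash on save): blocked_by=NULL -> NULL
  - ticket 4 (Missing icon): blocked_by=3 -> Crash on save

SQL:
SELECT a.title AS item, b.title AS blocked_by
FROM tickets a
LEFT JOIN tickets b ON a.blocked_by = b.id

Result:
item           | blocked_by    
---------------+---------------
Slow page load | NULL          
Race condition | Slow page load
Crash on save  | NULL          
Missing icon   | Crash on save 


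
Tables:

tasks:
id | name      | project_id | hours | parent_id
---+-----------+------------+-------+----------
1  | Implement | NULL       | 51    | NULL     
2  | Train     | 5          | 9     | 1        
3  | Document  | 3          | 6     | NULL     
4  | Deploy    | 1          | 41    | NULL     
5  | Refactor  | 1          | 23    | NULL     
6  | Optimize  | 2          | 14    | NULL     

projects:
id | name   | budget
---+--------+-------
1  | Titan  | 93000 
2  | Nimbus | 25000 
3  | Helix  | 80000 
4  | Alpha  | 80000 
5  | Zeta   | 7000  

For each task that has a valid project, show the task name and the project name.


INNER JOIN keeps only tasks rows whose project_id matches an id in projects. Walk through each task:
  - task 1 (Implement): project_id=NULL, no match -> dropped
  - task 2 (Train): project_id=5 -> matches Zeta
  - task 3 (Document): project_id=3 -> matches Helix
  - task 4 (Deploy): project_id=1 -> matches Titan
  - task 5 (Refactor): project_id=1 -> matches Titan
  - task 6 (Optimize): project_id=2 -> matches Nimbus
So 1 of 6 rows is dropped.

SQL:
SELECT a.name, b.name AS project
FROM tasks a
INNER JOIN projects b ON a.project_id = b.id

Result:
name     | project
---------+--------
Train    | Zeta   
Document | Helix  
Deploy   | Titan  
Refactor | Titan  
Optimize | Nimbus 


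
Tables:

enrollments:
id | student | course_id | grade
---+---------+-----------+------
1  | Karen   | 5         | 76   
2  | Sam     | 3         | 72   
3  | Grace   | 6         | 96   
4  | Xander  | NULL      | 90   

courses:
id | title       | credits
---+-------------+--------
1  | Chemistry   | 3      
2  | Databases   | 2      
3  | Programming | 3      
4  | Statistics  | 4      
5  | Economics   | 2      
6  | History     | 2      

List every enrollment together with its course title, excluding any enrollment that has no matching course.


INNER JOIN keeps only enrollments rows whose course_id matches an id in courses. Walk through each enrollment:
  - enrollment 1 (Karen): course_id=5 -> matches Economics
  - enrollment 2 (Sam): course_id=3 -> matches Programming
  - enrollment 3 (Grace): course_id=6 -> matches History
  - enrollment 4 (Xander): course_id=NULL, no match -> dropped
So 1 of 4 rows is dropped.

SQL:
SELECT a.student, b.title AS course
FROM enrollments a
INNER JOIN courses b ON a.course_id = b.id

Result:
student | course     
--------+------------
Karen   | Economics  
Sam     | Programming
Grace   | History    


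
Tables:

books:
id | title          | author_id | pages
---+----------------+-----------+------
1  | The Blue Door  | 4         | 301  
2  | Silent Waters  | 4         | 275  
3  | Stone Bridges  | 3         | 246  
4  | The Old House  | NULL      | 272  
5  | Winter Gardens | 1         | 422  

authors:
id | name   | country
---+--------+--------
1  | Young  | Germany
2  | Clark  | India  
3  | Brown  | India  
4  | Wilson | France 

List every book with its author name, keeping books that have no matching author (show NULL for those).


LEFT JOIN keeps every row from books (the left table); where author_id has no match in authors, the author columns become NULL. Walk through each book:
  - book 1 (The Blue Door): author_id=4 -> matches Wilson
  - book 2 (Silent Waters): author_id=4 -> matches Wilson
  - book 3 (Stone Bridges): author_id=3 -> matches Brown
  - book 4 (The Old House): author_id=NULL, no match -> kept with NULL
  - book 5 (Winter Gardens): author_id=1 -> matches Young
All 5 rows appear; 1 has NULL author.

SQL:
SELECT a.title, b.name AS author
FROM books a
LEFT JOIN authors b ON a.author_id = b.id

Result:
title          | author
---------------+-------
The Blue Door  | Wilson
Silent Waters  | Wilson
Stone Bridges  | Brown 
The Old House  | NULL  
Winter Gardens | Young 


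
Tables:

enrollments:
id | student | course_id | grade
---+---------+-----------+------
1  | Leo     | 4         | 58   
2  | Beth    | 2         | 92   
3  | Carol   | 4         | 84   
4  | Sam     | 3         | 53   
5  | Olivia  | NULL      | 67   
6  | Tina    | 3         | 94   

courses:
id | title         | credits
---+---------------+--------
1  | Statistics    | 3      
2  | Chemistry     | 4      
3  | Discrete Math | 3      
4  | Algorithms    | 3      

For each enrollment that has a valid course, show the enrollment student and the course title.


INNER JOIN keeps only enrollments rows whose course_id matches an id in courses. Walk through each enrollment:
  - enrollment 1 (Leo): course_id=4 -> matches Algorithms
  - enrollment 2 (Beth): course_id=2 -> matches Chemistry
  - enrollment 3 (Carol): course_id=4 -> matches Algorithms
  - enrollment 4 (Sam): course_id=3 -> matches Discrete Math
  - enrollment 5 (Olivia): course_id=NULL, no match -> dropped
  - enrollment 6 (Tina): course_id=3 -> matches Discrete Math
So 1 of 6 rows is dropped.

SQL:
SELECT a.student, b.title AS course
FROM enrollments a
INNER JOIN courses b ON a.course_id = b.id

Result:
student | course       
--------+--------------
Leo     | Algorithms   
Beth    | Chemistry    
Carol   | Algorithms   
Sam     | Discrete Math
Tina    | Discrete Math


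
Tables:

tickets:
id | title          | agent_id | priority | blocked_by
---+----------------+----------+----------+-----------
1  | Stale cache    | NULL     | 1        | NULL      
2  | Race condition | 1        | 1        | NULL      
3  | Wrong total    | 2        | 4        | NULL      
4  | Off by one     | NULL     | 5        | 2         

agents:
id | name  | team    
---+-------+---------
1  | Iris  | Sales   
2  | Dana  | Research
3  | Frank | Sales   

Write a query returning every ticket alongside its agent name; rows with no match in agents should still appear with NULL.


LEFT JOIN keeps every row from tickets (the left table); where agent_id has no match in agents, the agent columns become NULL. Walk through each ticket:
  - ticket 1 (Stale cache): agent_id=NULL, no match -> kept with NULL
  - ticket 2 (Race condition): agent_id=1 -> matches Iris
  - ticket 3 (Wrong total): agent_id=2 -> matches Dana
  - ticket 4 (Off by one): agent_id=NULL, no match -> kept with NULL
All 4 rows appear; 2 have NULL agent.

SQL:
SELECT a.title, b.name AS agent
FROM tickets a
LEFT JOIN agents b ON a.agent_id = b.id

Result:
title          | agent
---------------+------
Stale cache    | NULL 
Race condition | Iris 
Wrong total    | Dana 
Off by one     | NULL 


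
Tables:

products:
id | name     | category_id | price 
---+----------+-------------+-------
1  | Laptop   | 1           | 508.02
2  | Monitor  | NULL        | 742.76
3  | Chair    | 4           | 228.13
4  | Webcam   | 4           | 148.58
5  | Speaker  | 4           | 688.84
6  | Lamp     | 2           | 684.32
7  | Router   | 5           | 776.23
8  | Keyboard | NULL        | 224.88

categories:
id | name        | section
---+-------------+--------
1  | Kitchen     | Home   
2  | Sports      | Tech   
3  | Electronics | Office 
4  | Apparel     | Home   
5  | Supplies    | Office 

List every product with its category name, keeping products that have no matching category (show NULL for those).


LEFT JOIN keeps every row from products (the left table); where category_id has no match in categories, the category columns become NULL. Walk through each product:
  - product 1 (Laptop): category_id=1 -> matches Kitchen
  - product 2 (Monitor): category_id=NULL, no match -> kept with NULL
  - product 3 (Chair): category_id=4 -> matches Apparel
  - product 4 (Webcam): category_id=4 -> matches Apparel
  - product 5 (Speaker): category_id=4 -> matches Apparel
  - product 6 (Lamp): category_id=2 -> matches Sports
  - product 7 (Router): category_id=5 -> matches Supplies
  - product 8 (Keyboard): category_id=NULL, no match -> kept with NULL
All 8 rows appear; 2 have NULL category.

SQL:
SELECT a.name, b.name AS category
FROM products a
LEFT JOIN categories b ON a.category_id = b.id

Result:
name     | category
---------+---------
Laptop   | Kitchen 
Monitor  | NULL    
Chair    | Apparel 
Webcam   | Apparel 
Speaker  | Apparel 
Lamp     | Sports  
Router   | Supplies
Keyboard | NULL    


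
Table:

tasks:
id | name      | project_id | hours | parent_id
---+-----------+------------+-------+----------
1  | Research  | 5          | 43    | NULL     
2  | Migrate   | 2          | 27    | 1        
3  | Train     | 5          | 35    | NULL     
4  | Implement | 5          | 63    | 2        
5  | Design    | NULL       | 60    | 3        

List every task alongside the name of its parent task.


This is a self-join: tasks is joined to a second copy of itself, matching each row's parent_id to another row's id. Use LEFT JOIN so rows with parent_id=NULL are kept.
  - task 1 (Research): parent_id=NULL -> NULL
  - task 2 (Migrate): parent_id=1 -> Research
  - task 3 (Train): parent_id=NULL -> NULL
  - task 4 (Implement): parent_id=2 -> Migrate
  - task 5 (Design): parent_id=3 -> Train

SQL:
SELECT a.name AS item, b.name AS parent
FROM tasks a
LEFT JOIN tasks b ON a.parent_id = b.id

Result:
item      | parent  
----------+---------
Research  | NULL    
Migrate   | Research
Train     | NULL    
Implement | Migrate 
Design    | Train   


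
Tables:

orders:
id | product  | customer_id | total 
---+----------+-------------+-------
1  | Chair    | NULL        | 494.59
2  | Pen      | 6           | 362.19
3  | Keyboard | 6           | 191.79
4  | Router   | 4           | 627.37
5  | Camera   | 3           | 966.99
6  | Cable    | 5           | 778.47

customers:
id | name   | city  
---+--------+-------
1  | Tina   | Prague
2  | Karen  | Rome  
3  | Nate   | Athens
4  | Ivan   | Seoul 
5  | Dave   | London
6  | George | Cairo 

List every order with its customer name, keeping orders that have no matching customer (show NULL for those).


LEFT JOIN keeps every row from orders (the left table); where customer_id has no match in customers, the customer columns become NULL. Walk through each order:
  - order 1 (Chair): customer_id=NULL, no match -> kept with NULL
  - order 2 (Pen): customer_id=6 -> matches George
  - order 3 (Keyboard): customer_id=6 -> matches George
  - order 4 (Router): customer_id=4 -> matches Ivan
  - order 5 (Camera): customer_id=3 -> matches Nate
  - order 6 (Cable): customer_id=5 -> matches Dave
All 6 rows appear; 1 has NULL customer.

SQL:
SELECT a.product, b.name AS customer
FROM orders a
LEFT JOIN customers b ON a.customer_id = b.id

Result:
product  | customer
---------+---------
Chair    | NULL    
Pen      | George  
Keyboard | George  
Router   | Ivan    
Camera   | Nate    
Cable    | Dave    


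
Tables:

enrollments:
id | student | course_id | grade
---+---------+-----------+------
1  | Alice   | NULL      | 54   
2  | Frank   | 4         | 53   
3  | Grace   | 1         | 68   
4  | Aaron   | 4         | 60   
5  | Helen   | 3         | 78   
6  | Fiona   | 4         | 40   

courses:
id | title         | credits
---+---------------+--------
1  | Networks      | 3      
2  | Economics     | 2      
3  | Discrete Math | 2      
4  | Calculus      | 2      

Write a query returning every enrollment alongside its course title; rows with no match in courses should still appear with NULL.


LEFT JOIN keeps every row from enrollments (the left table); where course_id has no match in courses, the course columns become NULL. Walk through each enrollment:
  - enrollment 1 (Alice): course_id=NULL, no match -> kept with NULL
  - enrollment 2 (Frank): course_id=4 -> matches Calculus
  - enrollment 3 (Grace): course_id=1 -> matches Networks
  - enrollment 4 (Aaron): course_id=4 -> matches Calculus
  - enrollment 5 (Helen): course_id=3 -> matches Discrete Math
  - enrollment 6 (Fiona): course_id=4 -> matches Calculus
All 6 rows appear; 1 has NULL course.

SQL:
SELECT a.student, b.title AS course
FROM enrollments a
LEFT JOIN courses b ON a.course_id = b.id

Result:
student | course       
--------+--------------
Alice   | NULL         
Frank   | Calculus     
Grace   | Networks     
Aaron   | Calculus     
Helen   | Discrete Math
Fiona   | Calculus     


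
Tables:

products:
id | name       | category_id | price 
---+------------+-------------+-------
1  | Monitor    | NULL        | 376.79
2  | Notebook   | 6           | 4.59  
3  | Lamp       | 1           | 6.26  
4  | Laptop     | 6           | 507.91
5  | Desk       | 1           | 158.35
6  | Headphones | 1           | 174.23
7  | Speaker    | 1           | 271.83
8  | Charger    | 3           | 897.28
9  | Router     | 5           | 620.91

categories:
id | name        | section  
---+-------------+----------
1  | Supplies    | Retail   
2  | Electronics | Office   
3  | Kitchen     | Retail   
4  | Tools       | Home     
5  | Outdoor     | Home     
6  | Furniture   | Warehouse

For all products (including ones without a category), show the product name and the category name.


LEFT JOIN keeps every row from products (the left table); where category_id has no match in categories, the category columns become NULL. Walk through each product:
  - product 1 (Monitor): category_id=NULL, no match -> kept with NULL
  - product 2 (Notebook): category_id=6 -> matches Furniture
  - product 3 (Lamp): category_id=1 -> matches Supplies
  - product 4 (Laptop): category_id=6 -> matches Furniture
  - product 5 (Desk): category_id=1 -> matches Supplies
  - product 6 (Headphones): category_id=1 -> matches Supplies
  - product 7 (Speaker): category_id=1 -> matches Supplies
  - product 8 (Charger): category_id=3 -> matches Kitchen
  - product 9 (Router): category_id=5 -> matches Outdoor
All 9 rows appear; 1 has NULL category.

SQL:
SELECT a.name, b.name AS category
FROM products a
LEFT JOIN categories b ON a.category_id = b.id

Result:
name       | category 
-----------+----------
Monitor    | NULL     
Notebook   | Furniture
Lamp       | Supplies 
Laptop     | Furniture
Desk       | Supplies 
Headphones | Supplies 
Speaker    | Supplies 
Charger    | Kitchen  
Router     | Outdoor  


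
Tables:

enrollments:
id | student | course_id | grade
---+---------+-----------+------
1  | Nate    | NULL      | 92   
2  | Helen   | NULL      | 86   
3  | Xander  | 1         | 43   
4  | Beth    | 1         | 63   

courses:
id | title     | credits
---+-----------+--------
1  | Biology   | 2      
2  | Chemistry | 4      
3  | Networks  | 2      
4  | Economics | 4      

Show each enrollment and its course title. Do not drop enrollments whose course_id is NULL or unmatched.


LEFT JOIN keeps every row from enrollments (the left table); where course_id has no match in courses, the course columns become NULL. Walk through each enrollment:
  - enrollment 1 (Nate): course_id=NULL, no match -> kept with NULL
  - enrollment 2 (Helen): course_id=NULL, no match -> kept with NULL
  - enrollment 3 (Xander): course_id=1 -> matches Biology
  - enrollment 4 (Beth): course_id=1 -> matches Biology
All 4 rows appear; 2 have NULL course.

SQL:
SELECT a.student, b.title AS course
FROM enrollments a
LEFT JOIN courses b ON a.course_id = b.id

Result:
student | course 
--------+--------
Nate    | NULL   
Helen   | NULL   
Xander  | Biology
Beth    | Biology


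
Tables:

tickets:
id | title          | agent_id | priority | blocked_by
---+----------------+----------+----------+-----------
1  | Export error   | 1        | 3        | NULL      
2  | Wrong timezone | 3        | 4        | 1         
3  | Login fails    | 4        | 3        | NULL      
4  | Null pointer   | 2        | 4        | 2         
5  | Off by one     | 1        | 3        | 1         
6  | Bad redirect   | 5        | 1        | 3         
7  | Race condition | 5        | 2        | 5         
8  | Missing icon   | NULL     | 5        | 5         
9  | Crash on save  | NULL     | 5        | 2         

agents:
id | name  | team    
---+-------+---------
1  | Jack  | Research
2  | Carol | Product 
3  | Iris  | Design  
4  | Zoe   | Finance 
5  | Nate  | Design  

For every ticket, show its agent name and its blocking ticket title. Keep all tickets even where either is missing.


Two LEFT JOINs from the same base table tickets: one to agents via agent_id, one to tickets itself via blocked_by. Both are LEFT so every ticket is preserved.
Match against agents:
  - ticket 1 (Export error): agent_id=1 -> matches Jack
  - ticket 2 (Wrong timezone): agent_id=3 -> matches Iris
  - ticket 3 (Login fails): agent_id=4 -> matches Zoe
  - ticket 4 (Null pointer): agent_id=2 -> matches Carol
  - ticket 5 (Off by one): agent_id=1 -> matches Jack
  - ticket 6 (Bad redirect): agent_id=5 -> matches Nate
  - ticket 7 (Race condition): agent_id=5 -> matches Nate
  - ticket 8 (Missing icon): agent_id=NULL, no match -> kept with NULL
  - ticket 9 (Crash on save): agent_id=NULL, no match -> kept with NULL
Match against tickets (self):
  - ticket 1 (Export error): blocked_by=NULL -> NULL
  - ticket 2 (Wrong timezone): blocked_by=1 -> Export error
  - ticket 3 (Login fails): blocked_by=NULL -> NULL
  - ticket 4 (Null pointer): blocked_by=2 -> Wrong timezone
  - ticket 5 (Off by one): blocked_by=1 -> Export error
  - ticket 6 (Bad redirect): blocked_by=3 -> Login fails
  - ticket 7 (Race condition): blocked_by=5 -> Off by one
  - ticket 8 (Missing icon): blocked_by=5 -> Off by one
  - ticket 9 (Crash on save): blocked_by=2 -> Wrong timezone

SQL:
SELECT a.title, b.name AS agent, c.title AS blocked_by
FROM tickets a
LEFT JOIN agents b ON a.agent_id = b.id
LEFT JOIN tickets c ON a.blocked_by = c.id

Result:
title          | agent | blocked_by    
---------------+-------+---------------
Export error   | Jack  | NULL          
Wrong timezone | Iris  | Export error  
Login fails    | Zoe   | NULL          
Null pointer   | Carol | Wrong timezone
Off by one     | Jack  | Export error  
Bad redirect   | Nate  | Login fails   
Race condition | Nate  | Off by one    
Missing icon   | NULL  | Off by one    
Crash on save  | NULL  | Wrong timezone


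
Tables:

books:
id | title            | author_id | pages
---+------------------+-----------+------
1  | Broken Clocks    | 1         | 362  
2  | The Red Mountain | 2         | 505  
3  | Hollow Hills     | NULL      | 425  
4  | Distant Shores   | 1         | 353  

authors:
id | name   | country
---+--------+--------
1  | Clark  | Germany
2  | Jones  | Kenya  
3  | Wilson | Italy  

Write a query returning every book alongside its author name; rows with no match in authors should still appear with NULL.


LEFT JOIN keeps every row from books (the left table); where author_id has no match in authors, the author columns become NULL. Walk through each book:
  - book 1 (Broken Clocks): author_id=1 -> matches Clark
  - book 2 (The Red Mountain): author_id=2 -> matches Jones
  - book 3 (Hollow Hills): author_id=NULL, no match -> kept with NULL
  - book 4 (Distant Shores): author_id=1 -> matches Clark
All 4 rows appear; 1 has NULL author.

SQL:
SELECT a.title, b.name AS author
FROM books a
LEFT JOIN authors b ON a.author_id = b.id

Result:
title            | author
-----------------+-------
Broken Clocks    | Clark 
The Red Mountain | Jones 
Hollow Hills     | NULL  
Distant Shores   | Clark 


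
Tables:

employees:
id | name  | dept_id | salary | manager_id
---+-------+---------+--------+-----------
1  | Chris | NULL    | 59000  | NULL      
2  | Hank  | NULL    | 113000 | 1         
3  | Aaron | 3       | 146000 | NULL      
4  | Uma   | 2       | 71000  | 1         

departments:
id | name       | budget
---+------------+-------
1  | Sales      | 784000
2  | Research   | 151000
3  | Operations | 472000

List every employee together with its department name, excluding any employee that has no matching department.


INNER JOIN keeps only employees rows whose dept_id matches an id in departments. Walk through each employee:
  - employee 1 (Chris): dept_id=NULL, no match -> dropped
  - employee 2 (Hank): dept_id=NULL, no match -> dropped
  - employee 3 (Aaron): dept_id=3 -> matches Operations
  - employee 4 (Uma): dept_id=2 -> matches Research
So 2 of 4 rows are dropped.

SQL:
SELECT a.name, b.name AS department
FROM employees a
INNER JOIN departments b ON a.dept_id = b.id

Result:
name  | department
------+-----------
Aaron | Operations
Uma   | Research  
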